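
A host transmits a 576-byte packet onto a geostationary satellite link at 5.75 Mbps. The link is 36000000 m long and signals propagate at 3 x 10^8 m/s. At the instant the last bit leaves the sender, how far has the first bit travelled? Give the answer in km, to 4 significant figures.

t_tx = L/R = 4608/5750000 = 0.000801391 s.
Distance = s × t_tx = 300000000 × 0.000801391 = 240.4 km.

240.4 km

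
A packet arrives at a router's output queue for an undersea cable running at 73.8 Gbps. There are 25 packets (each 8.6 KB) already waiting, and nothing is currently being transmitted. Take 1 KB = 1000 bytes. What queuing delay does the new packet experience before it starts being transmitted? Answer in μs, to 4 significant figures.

Each queued packet: L/R = 68800/73800000000 = 0.932249 μs.
25 queued → 23.3062 μs.
Queuing delay = 23.31 μs.

23.31 μs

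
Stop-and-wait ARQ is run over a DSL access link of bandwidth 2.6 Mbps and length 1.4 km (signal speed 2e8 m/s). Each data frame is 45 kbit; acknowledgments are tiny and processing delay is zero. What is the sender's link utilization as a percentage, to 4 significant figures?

t_tx = L/R = 45000/2600000 = 0.0173077 s.
t_prop = 1400/200000000 = 7e-06 s; RTT = 1.4e-05 s.
Cycle = t_tx + RTT = 0.0173217 s.
Utilization = t_tx / cycle = 0.0173077/0.0173217 = 99.92 %.

99.92 %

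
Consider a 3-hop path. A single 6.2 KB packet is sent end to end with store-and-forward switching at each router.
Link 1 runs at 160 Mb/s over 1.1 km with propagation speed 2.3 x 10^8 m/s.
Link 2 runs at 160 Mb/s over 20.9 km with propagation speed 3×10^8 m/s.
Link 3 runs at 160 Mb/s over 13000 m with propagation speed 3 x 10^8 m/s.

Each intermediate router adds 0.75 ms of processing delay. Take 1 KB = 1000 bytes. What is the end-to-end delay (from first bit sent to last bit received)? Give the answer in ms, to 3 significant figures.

2.55 ms

L = 49600 bits.
Transmission delay per hop = L/R = 49600/160000000 = 0.31 ms; 3 hops → 0.93 ms.
Propagation delays (d/s per hop): 0.00478261, 0.0696667, 0.0433333 ms; sum = 0.117783 ms.
Processing at 2 router(s): 2 × 0.75 ms = 1.5 ms.
End-to-end = 2.55 ms.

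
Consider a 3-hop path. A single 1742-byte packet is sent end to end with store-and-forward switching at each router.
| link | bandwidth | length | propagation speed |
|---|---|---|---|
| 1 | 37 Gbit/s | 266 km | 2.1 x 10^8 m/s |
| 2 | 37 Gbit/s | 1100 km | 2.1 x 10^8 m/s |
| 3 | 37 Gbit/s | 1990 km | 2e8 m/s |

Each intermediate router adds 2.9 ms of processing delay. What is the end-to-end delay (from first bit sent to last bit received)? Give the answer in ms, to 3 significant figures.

22.3 ms

L = 1742 × 8 = 13936 bits.
Transmission delay per hop = L/R = 13936/37000000000 = 0.000376649 ms; 3 hops → 0.00112995 ms.
Propagation delays (d/s per hop): 1.26667, 5.2381, 9.95 ms; sum = 16.4548 ms.
Processing at 2 router(s): 2 × 2.9 ms = 5.8 ms.
End-to-end = 22.3 ms.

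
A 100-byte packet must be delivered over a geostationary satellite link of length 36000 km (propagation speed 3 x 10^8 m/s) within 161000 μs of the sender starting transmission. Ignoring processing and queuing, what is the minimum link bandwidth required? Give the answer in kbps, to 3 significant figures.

19.5 kbps

L = 800 bits.
Propagation delay = 36000000 / 300000000 = 120000 μs.
Transmission budget = 161000 − 120000 = 41000 μs.
R ≥ L / t_tx = 800 bits / 0.041 s = 19.5 kbps.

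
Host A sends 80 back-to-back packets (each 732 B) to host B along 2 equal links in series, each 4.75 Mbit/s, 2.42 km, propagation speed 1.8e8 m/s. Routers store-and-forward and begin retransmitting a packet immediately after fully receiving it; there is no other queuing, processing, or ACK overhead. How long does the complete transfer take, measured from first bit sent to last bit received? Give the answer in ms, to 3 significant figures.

Per-hop transmission t_tx = L/R = 5856/4750000 = 1.23284 ms.
Per-hop propagation t_prop = 2420/180000000 = 0.0134444 ms.
Pipeline fill: first packet needs 2·t_tx to clear all hops; remaining 79 packets each add one t_tx.
Total = (2+80-1)·t_tx + 2·t_prop = 81·1.23284 + 2·0.0134444 = 99.9 ms.

99.9 ms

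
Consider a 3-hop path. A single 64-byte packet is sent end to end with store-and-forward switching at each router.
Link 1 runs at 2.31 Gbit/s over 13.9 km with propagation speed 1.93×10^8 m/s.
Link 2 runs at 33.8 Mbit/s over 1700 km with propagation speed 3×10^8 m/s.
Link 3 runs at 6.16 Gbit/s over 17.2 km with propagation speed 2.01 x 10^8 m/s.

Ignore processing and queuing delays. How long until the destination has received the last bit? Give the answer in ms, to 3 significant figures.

5.84 ms

L = 64 × 8 = 512 bits.
Transmission delays (L/R per hop): 0.000221645, 0.0151479, 8.31169e-05 ms; sum = 0.0154527 ms.
Propagation delays (d/s per hop): 0.0720207, 5.66667, 0.0855721 ms; sum = 5.82426 ms.
End-to-end = 5.84 ms.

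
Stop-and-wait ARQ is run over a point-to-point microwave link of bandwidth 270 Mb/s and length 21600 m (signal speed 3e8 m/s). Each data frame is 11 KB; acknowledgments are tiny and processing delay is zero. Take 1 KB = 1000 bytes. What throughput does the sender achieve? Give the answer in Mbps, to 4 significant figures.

t_tx = L/R = 88000/270000000 = 0.000325926 s.
t_prop = 21600/300000000 = 7.2e-05 s; RTT = 0.000144 s.
Cycle = t_tx + RTT = 0.000469926 s.
Throughput = L / cycle = 88000 / 0.000469926 = 187.3 Mbps.

187.3 Mbps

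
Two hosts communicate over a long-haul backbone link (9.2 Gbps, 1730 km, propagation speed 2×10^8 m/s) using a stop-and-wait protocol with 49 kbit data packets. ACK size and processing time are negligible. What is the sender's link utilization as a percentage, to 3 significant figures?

0.0308 %

t_tx = L/R = 49000/9200000000 = 5.32609e-06 s.
t_prop = 1730000/200000000 = 0.00865 s; RTT = 0.0173 s.
Cycle = t_tx + RTT = 0.0173053 s.
Utilization = t_tx / cycle = 5.32609e-06/0.0173053 = 0.0308 %.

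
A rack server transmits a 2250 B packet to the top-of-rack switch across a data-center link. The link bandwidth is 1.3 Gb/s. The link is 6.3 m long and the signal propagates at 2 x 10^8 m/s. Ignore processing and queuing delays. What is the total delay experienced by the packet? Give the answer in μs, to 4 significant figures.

L = 2250 × 8 = 18000 bits.
Transmission delay = L/R = 18000 / 1300000000 = 13.8462 μs.
Propagation delay = d/s = 6.3 m / 200000000 m/s = 0.0315 μs.
Total = 13.88 μs.

13.88 μs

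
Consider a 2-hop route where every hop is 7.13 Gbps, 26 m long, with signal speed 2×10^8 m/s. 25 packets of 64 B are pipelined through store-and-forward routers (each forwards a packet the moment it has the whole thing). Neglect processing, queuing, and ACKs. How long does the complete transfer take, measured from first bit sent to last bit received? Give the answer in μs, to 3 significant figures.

2.13 μs

Per-hop transmission t_tx = L/R = 512/7130000000 = 0.0718093 μs.
Per-hop propagation t_prop = 26/200000000 = 0.13 μs.
Pipeline fill: first packet needs 2·t_tx to clear all hops; remaining 24 packets each add one t_tx.
Total = (2+25-1)·t_tx + 2·t_prop = 26·0.0718093 + 2·0.13 = 2.13 μs.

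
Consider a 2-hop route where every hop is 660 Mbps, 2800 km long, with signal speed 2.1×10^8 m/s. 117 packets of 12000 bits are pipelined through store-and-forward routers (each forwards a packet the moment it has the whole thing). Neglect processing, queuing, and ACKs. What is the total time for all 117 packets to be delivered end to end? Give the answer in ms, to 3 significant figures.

28.8 ms

Per-hop transmission t_tx = L/R = 12000/660000000 = 0.0181818 ms.
Per-hop propagation t_prop = 2800000/210000000 = 13.3333 ms.
Pipeline fill: first packet needs 2·t_tx to clear all hops; remaining 116 packets each add one t_tx.
Total = (2+117-1)·t_tx + 2·t_prop = 118·0.0181818 + 2·13.3333 = 28.8 ms.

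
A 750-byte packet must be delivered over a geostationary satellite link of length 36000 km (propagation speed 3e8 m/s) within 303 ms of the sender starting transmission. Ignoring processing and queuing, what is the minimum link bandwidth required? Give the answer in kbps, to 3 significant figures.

L = 6000 bits.
Propagation delay = 36000000 / 300000000 = 120 ms.
Transmission budget = 303 − 120 = 183 ms.
R ≥ L / t_tx = 6000 bits / 0.183 s = 32.8 kbps.

32.8 kbps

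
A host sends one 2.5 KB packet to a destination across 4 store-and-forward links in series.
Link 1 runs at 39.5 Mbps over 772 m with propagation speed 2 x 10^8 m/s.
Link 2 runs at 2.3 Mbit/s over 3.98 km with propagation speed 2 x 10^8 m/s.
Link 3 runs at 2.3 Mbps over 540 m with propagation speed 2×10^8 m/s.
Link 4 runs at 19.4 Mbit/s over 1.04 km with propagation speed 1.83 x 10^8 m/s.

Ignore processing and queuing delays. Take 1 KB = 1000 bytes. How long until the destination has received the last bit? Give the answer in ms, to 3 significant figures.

L = 20000 bits.
Transmission delays (L/R per hop): 0.506329, 8.69565, 8.69565, 1.03093 ms; sum = 18.9286 ms.
Propagation delays (d/s per hop): 0.00386, 0.0199, 0.0027, 0.00568306 ms; sum = 0.0321431 ms.
End-to-end = 19.0 ms.

19.0 ms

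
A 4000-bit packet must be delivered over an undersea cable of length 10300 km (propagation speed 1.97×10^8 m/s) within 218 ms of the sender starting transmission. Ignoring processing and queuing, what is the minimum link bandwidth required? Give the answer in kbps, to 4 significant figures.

Propagation delay = 10300000 / 197000000 = 52.2843 ms.
Transmission budget = 218 − 52.2843 = 165.716 ms.
R ≥ L / t_tx = 4000 bits / 0.165716 s = 24.14 kbps.

24.14 kbps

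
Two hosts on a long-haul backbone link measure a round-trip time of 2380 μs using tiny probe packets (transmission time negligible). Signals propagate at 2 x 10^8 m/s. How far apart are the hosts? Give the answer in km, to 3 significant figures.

One-way propagation = RTT/2 = 1190 μs.
d = s × t = 200000000 × 0.00119 = 238 km.

238 km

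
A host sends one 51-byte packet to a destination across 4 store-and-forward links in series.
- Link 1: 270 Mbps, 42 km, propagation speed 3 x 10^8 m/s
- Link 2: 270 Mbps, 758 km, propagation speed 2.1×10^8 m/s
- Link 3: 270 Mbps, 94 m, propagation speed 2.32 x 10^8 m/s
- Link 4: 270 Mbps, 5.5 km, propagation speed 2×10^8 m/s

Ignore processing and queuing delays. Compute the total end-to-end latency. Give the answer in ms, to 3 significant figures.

3.78 ms

L = 51 × 8 = 408 bits.
Transmission delay per hop = L/R = 408/270000000 = 0.00151111 ms; 4 hops → 0.00604444 ms.
Propagation delays (d/s per hop): 0.14, 3.60952, 0.000405172, 0.0275 ms; sum = 3.77743 ms.
End-to-end = 3.78 ms.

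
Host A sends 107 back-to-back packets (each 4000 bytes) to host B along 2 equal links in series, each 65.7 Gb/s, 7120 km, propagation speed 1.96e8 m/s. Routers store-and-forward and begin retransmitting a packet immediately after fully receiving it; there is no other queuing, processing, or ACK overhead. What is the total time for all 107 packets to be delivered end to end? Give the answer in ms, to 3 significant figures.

72.7 ms

Per-hop transmission t_tx = L/R = 32000/65700000000 = 0.000487062 ms.
Per-hop propagation t_prop = 7120000/196000000 = 36.3265 ms.
Pipeline fill: first packet needs 2·t_tx to clear all hops; remaining 106 packets each add one t_tx.
Total = (2+107-1)·t_tx + 2·t_prop = 108·0.000487062 + 2·36.3265 = 72.7 ms.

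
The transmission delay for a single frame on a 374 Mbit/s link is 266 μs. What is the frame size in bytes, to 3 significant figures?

L = R × t_tx = 374000000 b/s × 0.000266 s = 99484 bits.
In bytes: 99484 / 8 = 12400 bytes.

12400 bytes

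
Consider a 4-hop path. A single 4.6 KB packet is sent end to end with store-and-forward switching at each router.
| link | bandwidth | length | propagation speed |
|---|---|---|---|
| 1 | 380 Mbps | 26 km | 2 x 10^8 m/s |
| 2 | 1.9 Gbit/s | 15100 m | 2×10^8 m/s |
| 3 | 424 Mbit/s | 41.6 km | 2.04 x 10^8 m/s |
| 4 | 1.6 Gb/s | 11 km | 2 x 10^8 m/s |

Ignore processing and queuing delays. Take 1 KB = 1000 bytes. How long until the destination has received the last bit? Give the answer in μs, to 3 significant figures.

L = 36800 bits.
Transmission delays (L/R per hop): 96.8421, 19.3684, 86.7925, 23 μs; sum = 226.003 μs.
Propagation delays (d/s per hop): 130, 75.5, 203.922, 55 μs; sum = 464.422 μs.
End-to-end = 690 μs.

690 μs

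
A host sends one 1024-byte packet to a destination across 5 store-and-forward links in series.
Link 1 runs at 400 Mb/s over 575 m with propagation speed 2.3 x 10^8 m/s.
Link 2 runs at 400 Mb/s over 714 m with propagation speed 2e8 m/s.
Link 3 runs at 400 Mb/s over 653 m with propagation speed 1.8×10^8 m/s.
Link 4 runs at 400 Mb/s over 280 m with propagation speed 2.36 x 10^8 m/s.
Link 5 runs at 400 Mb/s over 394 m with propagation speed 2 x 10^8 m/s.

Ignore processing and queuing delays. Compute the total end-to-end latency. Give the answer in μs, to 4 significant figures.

115.3 μs

L = 1024 × 8 = 8192 bits.
Transmission delay per hop = L/R = 8192/400000000 = 20.48 μs; 5 hops → 102.4 μs.
Propagation delays (d/s per hop): 2.5, 3.57, 3.62778, 1.18644, 1.97 μs; sum = 12.8542 μs.
End-to-end = 115.3 μs.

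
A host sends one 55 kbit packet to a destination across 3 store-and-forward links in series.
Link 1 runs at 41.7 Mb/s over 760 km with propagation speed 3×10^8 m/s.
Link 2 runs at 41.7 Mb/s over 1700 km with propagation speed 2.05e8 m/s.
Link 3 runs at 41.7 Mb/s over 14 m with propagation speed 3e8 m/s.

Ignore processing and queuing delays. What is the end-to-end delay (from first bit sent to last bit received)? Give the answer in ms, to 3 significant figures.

L = 55000 bits.
Transmission delay per hop = L/R = 55000/41700000 = 1.31894 ms; 3 hops → 3.95683 ms.
Propagation delays (d/s per hop): 2.53333, 8.29268, 4.66667e-05 ms; sum = 10.8261 ms.
End-to-end = 14.8 ms.

14.8 ms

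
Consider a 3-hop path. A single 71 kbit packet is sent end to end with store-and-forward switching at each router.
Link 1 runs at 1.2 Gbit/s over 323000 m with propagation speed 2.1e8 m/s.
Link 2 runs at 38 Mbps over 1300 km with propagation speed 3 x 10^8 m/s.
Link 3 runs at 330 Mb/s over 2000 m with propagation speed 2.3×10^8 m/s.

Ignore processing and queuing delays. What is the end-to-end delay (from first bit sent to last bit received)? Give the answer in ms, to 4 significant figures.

8.023 ms

L = 71000 bits.
Transmission delays (L/R per hop): 0.0591667, 1.86842, 0.215152 ms; sum = 2.14274 ms.
Propagation delays (d/s per hop): 1.5381, 4.33333, 0.00869565 ms; sum = 5.88012 ms.
End-to-end = 8.023 ms.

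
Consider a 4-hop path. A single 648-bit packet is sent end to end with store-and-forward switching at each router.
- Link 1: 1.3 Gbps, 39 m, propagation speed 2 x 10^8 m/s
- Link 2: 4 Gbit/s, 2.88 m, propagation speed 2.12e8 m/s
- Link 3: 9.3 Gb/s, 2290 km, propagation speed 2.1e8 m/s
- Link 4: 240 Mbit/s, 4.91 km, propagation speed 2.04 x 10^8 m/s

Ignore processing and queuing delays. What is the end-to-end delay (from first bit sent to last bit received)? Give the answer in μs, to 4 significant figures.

10930 μs

Transmission delays (L/R per hop): 0.498462, 0.162, 0.0696774, 2.7 μs; sum = 3.43014 μs.
Propagation delays (d/s per hop): 0.195, 0.0135849, 10904.8, 24.0686 μs; sum = 10929 μs.
End-to-end = 10930 μs.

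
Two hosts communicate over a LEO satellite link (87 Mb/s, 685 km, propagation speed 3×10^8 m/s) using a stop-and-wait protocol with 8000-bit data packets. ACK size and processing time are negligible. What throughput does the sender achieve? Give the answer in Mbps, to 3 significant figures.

t_tx = L/R = 8000/87000000 = 9.1954e-05 s.
t_prop = 685000/300000000 = 0.00228333 s; RTT = 0.00456667 s.
Cycle = t_tx + RTT = 0.00465862 s.
Throughput = L / cycle = 8000 / 0.00465862 = 1.72 Mbps.

1.72 Mbps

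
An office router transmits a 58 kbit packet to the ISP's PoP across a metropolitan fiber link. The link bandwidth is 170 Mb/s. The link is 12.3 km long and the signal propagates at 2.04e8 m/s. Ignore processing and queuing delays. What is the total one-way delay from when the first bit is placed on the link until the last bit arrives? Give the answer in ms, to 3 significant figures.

0.401 ms

L = 58000 bits.
Transmission delay = L/R = 58000 / 170000000 = 0.341176 ms.
Propagation delay = d/s = 12300 m / 204000000 m/s = 0.0602941 ms.
Total = 0.401 ms.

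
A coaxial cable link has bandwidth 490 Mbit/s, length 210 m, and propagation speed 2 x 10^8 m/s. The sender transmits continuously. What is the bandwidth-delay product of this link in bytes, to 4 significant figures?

64.31 bytes

Propagation delay = 210 / 200000000 = 1.05e-06 s.
BDP = R × t_prop = 490000000 × 1.05e-06 = 514.5 bits.
In bytes: 514.5/8 = 64.31 bytes.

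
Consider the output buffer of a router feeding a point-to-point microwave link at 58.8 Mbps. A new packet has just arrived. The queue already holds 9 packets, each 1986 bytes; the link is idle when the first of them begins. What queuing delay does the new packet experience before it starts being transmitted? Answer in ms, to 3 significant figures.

Each queued packet: L/R = 15888/58800000 = 0.270204 ms.
9 queued → 2.43184 ms.
Queuing delay = 2.43 ms.

2.43 ms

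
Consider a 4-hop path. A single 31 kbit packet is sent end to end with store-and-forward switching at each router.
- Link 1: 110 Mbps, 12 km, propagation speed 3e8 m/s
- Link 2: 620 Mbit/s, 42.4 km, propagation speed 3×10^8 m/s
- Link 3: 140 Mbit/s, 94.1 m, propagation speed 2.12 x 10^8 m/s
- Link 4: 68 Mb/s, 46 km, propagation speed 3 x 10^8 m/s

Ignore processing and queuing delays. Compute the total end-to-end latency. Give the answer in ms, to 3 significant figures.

L = 31000 bits.
Transmission delays (L/R per hop): 0.281818, 0.05, 0.221429, 0.455882 ms; sum = 1.00913 ms.
Propagation delays (d/s per hop): 0.04, 0.141333, 0.000443868, 0.153333 ms; sum = 0.335111 ms.
End-to-end = 1.34 ms.

1.34 ms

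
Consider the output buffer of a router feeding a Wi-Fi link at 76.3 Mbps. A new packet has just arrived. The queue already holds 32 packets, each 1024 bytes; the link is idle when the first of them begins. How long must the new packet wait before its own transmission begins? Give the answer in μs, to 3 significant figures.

Each queued packet: L/R = 8192/76300000 = 107.366 μs.
32 queued → 3435.7 μs.
Queuing delay = 3440 μs.

3440 μs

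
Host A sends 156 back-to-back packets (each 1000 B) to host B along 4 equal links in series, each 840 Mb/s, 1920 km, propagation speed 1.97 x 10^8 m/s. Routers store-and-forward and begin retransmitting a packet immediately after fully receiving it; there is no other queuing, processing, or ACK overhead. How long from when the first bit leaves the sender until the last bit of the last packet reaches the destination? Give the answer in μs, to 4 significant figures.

40500 μs

Per-hop transmission t_tx = L/R = 8000/840000000 = 9.52381 μs.
Per-hop propagation t_prop = 1920000/197000000 = 9746.19 μs.
Pipeline fill: first packet needs 4·t_tx to clear all hops; remaining 155 packets each add one t_tx.
Total = (4+156-1)·t_tx + 4·t_prop = 159·9.52381 + 4·9746.19 = 40500 μs.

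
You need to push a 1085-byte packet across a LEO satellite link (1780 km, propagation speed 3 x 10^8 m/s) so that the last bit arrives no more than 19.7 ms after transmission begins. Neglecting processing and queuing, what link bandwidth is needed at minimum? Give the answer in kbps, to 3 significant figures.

631 kbps

L = 8680 bits.
Propagation delay = 1780000 / 300000000 = 5.93333 ms.
Transmission budget = 19.7 − 5.93333 = 13.7667 ms.
R ≥ L / t_tx = 8680 bits / 0.0137667 s = 631 kbps.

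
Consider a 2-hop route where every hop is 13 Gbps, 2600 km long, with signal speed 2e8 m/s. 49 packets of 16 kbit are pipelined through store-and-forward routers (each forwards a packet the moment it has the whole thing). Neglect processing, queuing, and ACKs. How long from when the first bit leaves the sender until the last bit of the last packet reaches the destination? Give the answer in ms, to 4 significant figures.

Per-hop transmission t_tx = L/R = 16000/13000000000 = 0.00123077 ms.
Per-hop propagation t_prop = 2600000/200000000 = 13 ms.
Pipeline fill: first packet needs 2·t_tx to clear all hops; remaining 48 packets each add one t_tx.
Total = (2+49-1)·t_tx + 2·t_prop = 50·0.00123077 + 2·13 = 26.06 ms.

26.06 ms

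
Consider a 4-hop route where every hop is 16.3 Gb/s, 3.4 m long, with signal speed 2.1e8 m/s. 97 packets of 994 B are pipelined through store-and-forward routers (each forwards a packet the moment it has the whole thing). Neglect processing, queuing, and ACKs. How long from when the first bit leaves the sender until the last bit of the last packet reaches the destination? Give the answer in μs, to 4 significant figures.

Per-hop transmission t_tx = L/R = 7952/16300000000 = 0.487853 μs.
Per-hop propagation t_prop = 3.4/210000000 = 0.0161905 μs.
Pipeline fill: first packet needs 4·t_tx to clear all hops; remaining 96 packets each add one t_tx.
Total = (4+97-1)·t_tx + 4·t_prop = 100·0.487853 + 4·0.0161905 = 48.85 μs.

48.85 μs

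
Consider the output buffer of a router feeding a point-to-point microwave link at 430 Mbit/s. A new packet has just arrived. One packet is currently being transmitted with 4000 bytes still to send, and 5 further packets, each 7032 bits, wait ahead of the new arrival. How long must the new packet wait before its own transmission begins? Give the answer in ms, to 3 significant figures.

Each queued packet: L/R = 7032/430000000 = 0.0163535 ms.
5 queued → 0.0817674 ms.
Plus remaining 32000 bits of current packet: 0.0744186 ms.
Queuing delay = 0.156 ms.

0.156 ms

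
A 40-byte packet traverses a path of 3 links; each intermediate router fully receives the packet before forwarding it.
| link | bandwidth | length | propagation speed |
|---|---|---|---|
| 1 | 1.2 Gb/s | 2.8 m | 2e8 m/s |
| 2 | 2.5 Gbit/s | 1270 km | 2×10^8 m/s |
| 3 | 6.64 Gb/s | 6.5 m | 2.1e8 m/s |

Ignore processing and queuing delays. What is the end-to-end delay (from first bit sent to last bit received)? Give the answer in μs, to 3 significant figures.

6350 μs

L = 40 × 8 = 320 bits.
Transmission delays (L/R per hop): 0.266667, 0.128, 0.0481928 μs; sum = 0.442859 μs.
Propagation delays (d/s per hop): 0.014, 6350, 0.0309524 μs; sum = 6350.04 μs.
End-to-end = 6350 μs.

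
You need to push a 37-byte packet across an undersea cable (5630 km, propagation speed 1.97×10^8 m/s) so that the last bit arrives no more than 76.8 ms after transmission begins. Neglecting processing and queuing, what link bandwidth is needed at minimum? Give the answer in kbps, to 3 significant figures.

6.14 kbps

L = 296 bits.
Propagation delay = 5630000 / 197000000 = 28.5787 ms.
Transmission budget = 76.8 − 28.5787 = 48.2213 ms.
R ≥ L / t_tx = 296 bits / 0.0482213 s = 6.14 kbps.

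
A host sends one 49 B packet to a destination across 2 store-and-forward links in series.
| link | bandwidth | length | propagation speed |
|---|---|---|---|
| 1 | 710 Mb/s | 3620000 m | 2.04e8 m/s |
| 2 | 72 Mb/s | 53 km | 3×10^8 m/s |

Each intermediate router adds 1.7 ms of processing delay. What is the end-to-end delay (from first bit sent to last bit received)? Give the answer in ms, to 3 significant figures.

L = 49 × 8 = 392 bits.
Transmission delays (L/R per hop): 0.000552113, 0.00544444 ms; sum = 0.00599656 ms.
Propagation delays (d/s per hop): 17.7451, 0.176667 ms; sum = 17.9218 ms.
Processing at 1 router(s): 1 × 1.7 ms = 1.7 ms.
End-to-end = 19.6 ms.

19.6 ms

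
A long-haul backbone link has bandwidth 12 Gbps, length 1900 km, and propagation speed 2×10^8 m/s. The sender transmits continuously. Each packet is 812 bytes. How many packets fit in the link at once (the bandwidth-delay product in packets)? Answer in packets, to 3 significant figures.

Propagation delay = 1900000 / 200000000 = 0.0095 s.
BDP = R × t_prop = 12000000000 × 0.0095 = 114000000 bits.
In packets of 6496 bits: 17500 packets.

17500 packets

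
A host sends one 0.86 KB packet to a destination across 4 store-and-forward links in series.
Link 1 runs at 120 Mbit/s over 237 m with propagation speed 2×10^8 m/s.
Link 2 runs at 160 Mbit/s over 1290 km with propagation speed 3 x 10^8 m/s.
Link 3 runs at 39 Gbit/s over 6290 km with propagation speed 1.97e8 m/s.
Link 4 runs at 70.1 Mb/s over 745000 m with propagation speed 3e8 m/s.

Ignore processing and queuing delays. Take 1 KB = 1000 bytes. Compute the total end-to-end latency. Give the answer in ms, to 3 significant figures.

38.9 ms

L = 6880 bits.
Transmission delays (L/R per hop): 0.0573333, 0.043, 0.00017641, 0.0981455 ms; sum = 0.198655 ms.
Propagation delays (d/s per hop): 0.001185, 4.3, 31.9289, 2.48333 ms; sum = 38.7135 ms.
End-to-end = 38.9 ms.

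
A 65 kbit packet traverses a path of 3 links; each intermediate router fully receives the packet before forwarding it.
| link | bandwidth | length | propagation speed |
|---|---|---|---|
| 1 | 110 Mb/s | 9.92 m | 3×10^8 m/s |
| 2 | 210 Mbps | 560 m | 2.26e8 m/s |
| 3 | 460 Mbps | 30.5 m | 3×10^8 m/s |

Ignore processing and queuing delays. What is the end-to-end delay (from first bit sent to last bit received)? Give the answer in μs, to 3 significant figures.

1040 μs

L = 65000 bits.
Transmission delays (L/R per hop): 590.909, 309.524, 141.304 μs; sum = 1041.74 μs.
Propagation delays (d/s per hop): 0.0330667, 2.47788, 0.101667 μs; sum = 2.61261 μs.
End-to-end = 1040 μs.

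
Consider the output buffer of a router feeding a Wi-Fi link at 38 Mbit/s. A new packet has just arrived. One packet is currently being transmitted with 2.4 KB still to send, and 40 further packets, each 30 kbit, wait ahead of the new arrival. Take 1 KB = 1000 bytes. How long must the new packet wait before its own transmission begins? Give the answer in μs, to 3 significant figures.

32100 μs

Each queued packet: L/R = 30000/38000000 = 789.474 μs.
40 queued → 31578.9 μs.
Plus remaining 19200 bits of current packet: 505.263 μs.
Queuing delay = 32100 μs.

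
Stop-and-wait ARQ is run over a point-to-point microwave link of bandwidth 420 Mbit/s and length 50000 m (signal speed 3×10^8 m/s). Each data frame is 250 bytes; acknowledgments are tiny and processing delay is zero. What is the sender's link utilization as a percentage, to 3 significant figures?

1.41 %

t_tx = L/R = 2000/420000000 = 4.7619e-06 s.
t_prop = 50000/300000000 = 0.000166667 s; RTT = 0.000333333 s.
Cycle = t_tx + RTT = 0.000338095 s.
Utilization = t_tx / cycle = 4.7619e-06/0.000338095 = 1.41 %.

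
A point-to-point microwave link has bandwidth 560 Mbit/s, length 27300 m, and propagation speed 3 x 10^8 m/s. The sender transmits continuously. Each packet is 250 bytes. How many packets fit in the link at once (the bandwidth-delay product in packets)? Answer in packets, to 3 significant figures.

25.5 packets

Propagation delay = 27300 / 300000000 = 9.1e-05 s.
BDP = R × t_prop = 560000000 × 9.1e-05 = 50960 bits.
In packets of 2000 bits: 25.5 packets.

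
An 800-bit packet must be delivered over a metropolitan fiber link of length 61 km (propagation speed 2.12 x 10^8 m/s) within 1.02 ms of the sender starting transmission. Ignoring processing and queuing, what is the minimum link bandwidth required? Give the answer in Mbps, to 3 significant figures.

Propagation delay = 61000 / 212000000 = 0.287736 ms.
Transmission budget = 1.02 − 0.287736 = 0.732264 ms.
R ≥ L / t_tx = 800 bits / 0.000732264 s = 1.09 Mbps.

1.09 Mbps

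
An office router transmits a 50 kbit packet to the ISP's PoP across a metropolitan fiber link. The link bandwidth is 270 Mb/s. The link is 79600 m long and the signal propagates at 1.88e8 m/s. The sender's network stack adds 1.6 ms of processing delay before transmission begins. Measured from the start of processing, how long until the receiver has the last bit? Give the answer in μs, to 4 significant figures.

L = 50000 bits.
Transmission delay = L/R = 50000 / 270000000 = 185.185 μs.
Propagation delay = d/s = 79600 m / 188000000 m/s = 423.404 μs.
Plus processing delay 1.6 ms = 1600 μs.
Total = 2209 μs.

2209 μs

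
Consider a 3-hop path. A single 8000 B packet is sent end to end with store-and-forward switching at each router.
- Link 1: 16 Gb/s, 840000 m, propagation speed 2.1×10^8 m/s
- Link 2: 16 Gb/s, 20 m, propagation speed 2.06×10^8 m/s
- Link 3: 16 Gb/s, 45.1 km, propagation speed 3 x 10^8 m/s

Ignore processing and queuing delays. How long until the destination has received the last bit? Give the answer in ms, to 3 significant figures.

L = 8000 × 8 = 64000 bits.
Transmission delay per hop = L/R = 64000/16000000000 = 0.004 ms; 3 hops → 0.012 ms.
Propagation delays (d/s per hop): 4, 9.70874e-05, 0.150333 ms; sum = 4.15043 ms.
End-to-end = 4.16 ms.

4.16 ms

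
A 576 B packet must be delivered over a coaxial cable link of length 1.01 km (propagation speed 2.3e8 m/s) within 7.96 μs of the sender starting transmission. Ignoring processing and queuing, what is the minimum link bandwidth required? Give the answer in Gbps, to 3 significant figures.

1.29 Gbps

L = 4608 bits.
Propagation delay = 1010 / 2.3e+08 = 4.3913 μs.
Transmission budget = 7.96 − 4.3913 = 3.5687 μs.
R ≥ L / t_tx = 4608 bits / 3.5687e-06 s = 1.29 Gbps.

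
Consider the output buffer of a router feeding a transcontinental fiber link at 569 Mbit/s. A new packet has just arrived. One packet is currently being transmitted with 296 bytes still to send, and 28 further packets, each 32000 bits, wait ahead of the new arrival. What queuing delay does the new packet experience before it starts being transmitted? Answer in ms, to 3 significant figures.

Each queued packet: L/R = 32000/569000000 = 0.056239 ms.
28 queued → 1.57469 ms.
Plus remaining 2368 bits of current packet: 0.00416169 ms.
Queuing delay = 1.58 ms.

1.58 ms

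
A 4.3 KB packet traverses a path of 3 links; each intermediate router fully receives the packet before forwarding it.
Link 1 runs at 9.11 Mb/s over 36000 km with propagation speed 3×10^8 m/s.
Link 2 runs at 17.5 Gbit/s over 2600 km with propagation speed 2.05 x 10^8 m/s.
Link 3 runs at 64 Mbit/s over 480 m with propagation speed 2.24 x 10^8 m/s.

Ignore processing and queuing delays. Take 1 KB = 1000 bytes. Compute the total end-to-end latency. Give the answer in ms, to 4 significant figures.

L = 34400 bits.
Transmission delays (L/R per hop): 3.77607, 0.00196571, 0.5375 ms; sum = 4.31554 ms.
Propagation delays (d/s per hop): 120, 12.6829, 0.00214286 ms; sum = 132.685 ms.
End-to-end = 137.0 ms.

137.0 ms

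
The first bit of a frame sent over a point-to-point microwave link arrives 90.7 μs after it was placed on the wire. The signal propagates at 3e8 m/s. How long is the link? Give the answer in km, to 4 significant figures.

27.21 km

d = s × t_prop = 300000000 × 9.07e-05 = 27.21 km.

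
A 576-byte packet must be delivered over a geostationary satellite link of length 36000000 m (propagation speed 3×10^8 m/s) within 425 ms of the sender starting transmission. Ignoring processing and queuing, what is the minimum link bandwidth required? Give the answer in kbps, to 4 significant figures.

15.11 kbps

L = 4608 bits.
Propagation delay = 36000000 / 300000000 = 120 ms.
Transmission budget = 425 − 120 = 305 ms.
R ≥ L / t_tx = 4608 bits / 0.305 s = 15.11 kbps.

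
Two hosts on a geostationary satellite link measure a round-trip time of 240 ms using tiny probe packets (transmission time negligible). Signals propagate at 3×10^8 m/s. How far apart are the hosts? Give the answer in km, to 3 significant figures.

One-way propagation = RTT/2 = 120 ms.
d = s × t = 300000000 × 0.12 = 36000 km.

36000 km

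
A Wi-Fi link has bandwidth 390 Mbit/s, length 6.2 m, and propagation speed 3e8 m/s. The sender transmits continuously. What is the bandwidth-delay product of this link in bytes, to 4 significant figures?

Propagation delay = 6.2 / 300000000 = 2.06667e-08 s.
BDP = R × t_prop = 390000000 × 2.06667e-08 = 8.06 bits.
In bytes: 8.06/8 = 1.008 bytes.

1.008 bytes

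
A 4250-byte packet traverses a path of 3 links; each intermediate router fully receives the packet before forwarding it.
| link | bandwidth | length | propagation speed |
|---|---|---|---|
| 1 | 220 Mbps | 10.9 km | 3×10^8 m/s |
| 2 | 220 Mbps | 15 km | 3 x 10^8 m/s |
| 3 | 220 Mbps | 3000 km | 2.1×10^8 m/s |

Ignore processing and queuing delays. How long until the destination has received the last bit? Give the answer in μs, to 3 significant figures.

L = 4250 × 8 = 34000 bits.
Transmission delay per hop = L/R = 34000/220000000 = 154.545 μs; 3 hops → 463.636 μs.
Propagation delays (d/s per hop): 36.3333, 50, 14285.7 μs; sum = 14372 μs.
End-to-end = 14800 μs.

14800 μs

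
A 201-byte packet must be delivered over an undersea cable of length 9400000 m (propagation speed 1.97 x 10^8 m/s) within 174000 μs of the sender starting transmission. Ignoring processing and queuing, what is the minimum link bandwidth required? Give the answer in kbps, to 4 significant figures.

L = 1608 bits.
Propagation delay = 9400000 / 197000000 = 47715.7 μs.
Transmission budget = 174000 − 47715.7 = 126284 μs.
R ≥ L / t_tx = 1608 bits / 0.126284 s = 12.73 kbps.

12.73 kbps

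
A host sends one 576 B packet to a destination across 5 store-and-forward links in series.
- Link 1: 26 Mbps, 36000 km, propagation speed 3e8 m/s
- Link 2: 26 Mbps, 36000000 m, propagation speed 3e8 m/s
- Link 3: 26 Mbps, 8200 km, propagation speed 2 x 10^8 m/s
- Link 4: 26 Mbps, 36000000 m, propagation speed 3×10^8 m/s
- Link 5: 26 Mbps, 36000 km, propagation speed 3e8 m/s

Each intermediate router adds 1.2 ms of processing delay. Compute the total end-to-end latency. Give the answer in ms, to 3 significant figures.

L = 576 × 8 = 4608 bits.
Transmission delay per hop = L/R = 4608/26000000 = 0.177231 ms; 5 hops → 0.886154 ms.
Propagation delays (d/s per hop): 120, 120, 41, 120, 120 ms; sum = 521 ms.
Processing at 4 router(s): 4 × 1.2 ms = 4.8 ms.
End-to-end = 527 ms.

527 ms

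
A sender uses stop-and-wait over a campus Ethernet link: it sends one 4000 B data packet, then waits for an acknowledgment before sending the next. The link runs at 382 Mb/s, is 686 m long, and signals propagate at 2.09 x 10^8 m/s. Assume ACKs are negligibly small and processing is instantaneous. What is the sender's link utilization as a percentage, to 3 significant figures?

t_tx = L/R = 32000/382000000 = 8.37696e-05 s.
t_prop = 686/209000000 = 3.2823e-06 s; RTT = 6.56459e-06 s.
Cycle = t_tx + RTT = 9.03342e-05 s.
Utilization = t_tx / cycle = 8.37696e-05/9.03342e-05 = 92.7 %.

92.7 %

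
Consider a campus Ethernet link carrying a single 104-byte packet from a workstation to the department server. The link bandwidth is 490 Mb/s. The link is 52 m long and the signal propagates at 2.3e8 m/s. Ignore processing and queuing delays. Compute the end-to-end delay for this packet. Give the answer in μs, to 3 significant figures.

L = 104 × 8 = 832 bits.
Transmission delay = L/R = 832 / 490000000 = 1.69796 μs.
Propagation delay = d/s = 52 m / 2.3e+08 m/s = 0.226087 μs.
Total = 1.92 μs.

1.92 μs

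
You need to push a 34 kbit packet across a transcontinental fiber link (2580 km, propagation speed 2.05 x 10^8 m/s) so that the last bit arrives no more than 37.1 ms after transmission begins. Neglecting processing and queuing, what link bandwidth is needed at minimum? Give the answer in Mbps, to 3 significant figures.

1.39 Mbps

Propagation delay = 2580000 / 2.05e+08 = 12.5854 ms.
Transmission budget = 37.1 − 12.5854 = 24.5146 ms.
R ≥ L / t_tx = 34000 bits / 0.0245146 s = 1.39 Mbps.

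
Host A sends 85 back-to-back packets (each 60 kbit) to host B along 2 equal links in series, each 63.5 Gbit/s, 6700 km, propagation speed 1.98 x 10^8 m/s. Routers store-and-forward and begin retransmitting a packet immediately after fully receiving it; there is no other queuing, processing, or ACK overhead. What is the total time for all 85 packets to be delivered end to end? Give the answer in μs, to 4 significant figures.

67760 μs

Per-hop transmission t_tx = L/R = 60000/63500000000 = 0.944882 μs.
Per-hop propagation t_prop = 6700000/198000000 = 33838.4 μs.
Pipeline fill: first packet needs 2·t_tx to clear all hops; remaining 84 packets each add one t_tx.
Total = (2+85-1)·t_tx + 2·t_prop = 86·0.944882 + 2·33838.4 = 67760 μs.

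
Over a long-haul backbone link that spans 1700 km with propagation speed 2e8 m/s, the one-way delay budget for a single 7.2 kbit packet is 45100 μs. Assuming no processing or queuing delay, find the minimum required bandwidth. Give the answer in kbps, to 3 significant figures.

197 kbps

Propagation delay = 1700000 / 200000000 = 8500 μs.
Transmission budget = 45100 − 8500 = 36600 μs.
R ≥ L / t_tx = 7200 bits / 0.0366 s = 197 kbps.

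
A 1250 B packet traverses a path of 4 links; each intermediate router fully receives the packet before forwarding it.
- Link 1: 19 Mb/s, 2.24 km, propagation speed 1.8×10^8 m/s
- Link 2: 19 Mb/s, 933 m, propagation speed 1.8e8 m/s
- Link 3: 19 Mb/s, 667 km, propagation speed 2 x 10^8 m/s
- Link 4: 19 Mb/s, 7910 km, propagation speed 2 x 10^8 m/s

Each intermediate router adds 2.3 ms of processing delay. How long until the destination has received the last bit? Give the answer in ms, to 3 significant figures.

51.9 ms

L = 1250 × 8 = 10000 bits.
Transmission delay per hop = L/R = 10000/19000000 = 0.526316 ms; 4 hops → 2.10526 ms.
Propagation delays (d/s per hop): 0.0124444, 0.00518333, 3.335, 39.55 ms; sum = 42.9026 ms.
Processing at 3 router(s): 3 × 2.3 ms = 6.9 ms.
End-to-end = 51.9 ms.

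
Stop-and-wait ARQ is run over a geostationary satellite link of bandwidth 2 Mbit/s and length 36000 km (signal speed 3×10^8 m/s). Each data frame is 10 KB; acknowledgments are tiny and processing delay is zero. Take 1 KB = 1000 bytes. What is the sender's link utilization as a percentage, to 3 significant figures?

t_tx = L/R = 80000/2000000 = 0.04 s.
t_prop = 36000000/300000000 = 0.12 s; RTT = 0.24 s.
Cycle = t_tx + RTT = 0.28 s.
Utilization = t_tx / cycle = 0.04/0.28 = 14.3 %.

14.3 %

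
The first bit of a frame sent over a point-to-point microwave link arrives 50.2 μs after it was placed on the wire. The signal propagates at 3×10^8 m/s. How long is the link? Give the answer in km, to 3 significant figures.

d = s × t_prop = 300000000 × 5.02e-05 = 15.1 km.

15.1 km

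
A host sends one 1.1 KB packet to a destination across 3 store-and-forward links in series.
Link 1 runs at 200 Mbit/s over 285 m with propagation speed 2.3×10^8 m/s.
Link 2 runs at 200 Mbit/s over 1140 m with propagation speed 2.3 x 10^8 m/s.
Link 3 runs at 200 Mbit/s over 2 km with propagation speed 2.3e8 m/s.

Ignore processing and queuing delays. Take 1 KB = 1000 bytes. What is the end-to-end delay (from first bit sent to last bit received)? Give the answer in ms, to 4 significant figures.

L = 8800 bits.
Transmission delay per hop = L/R = 8800/200000000 = 0.044 ms; 3 hops → 0.132 ms.
Propagation delays (d/s per hop): 0.00123913, 0.00495652, 0.00869565 ms; sum = 0.0148913 ms.
End-to-end = 0.1469 ms.

0.1469 ms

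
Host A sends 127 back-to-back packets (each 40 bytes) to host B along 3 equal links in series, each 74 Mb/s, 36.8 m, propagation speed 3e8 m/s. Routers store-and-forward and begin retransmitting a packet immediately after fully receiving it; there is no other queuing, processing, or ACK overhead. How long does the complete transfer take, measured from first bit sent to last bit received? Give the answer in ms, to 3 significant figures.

Per-hop transmission t_tx = L/R = 320/74000000 = 0.00432432 ms.
Per-hop propagation t_prop = 36.8/300000000 = 0.000122667 ms.
Pipeline fill: first packet needs 3·t_tx to clear all hops; remaining 126 packets each add one t_tx.
Total = (3+127-1)·t_tx + 3·t_prop = 129·0.00432432 + 3·0.000122667 = 0.558 ms.

0.558 ms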